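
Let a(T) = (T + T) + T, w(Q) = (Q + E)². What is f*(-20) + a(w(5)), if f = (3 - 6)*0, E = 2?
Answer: 147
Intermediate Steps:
w(Q) = (2 + Q)² (w(Q) = (Q + 2)² = (2 + Q)²)
a(T) = 3*T (a(T) = 2*T + T = 3*T)
f = 0 (f = -3*0 = 0)
f*(-20) + a(w(5)) = 0*(-20) + 3*(2 + 5)² = 0 + 3*7² = 0 + 3*49 = 0 + 147 = 147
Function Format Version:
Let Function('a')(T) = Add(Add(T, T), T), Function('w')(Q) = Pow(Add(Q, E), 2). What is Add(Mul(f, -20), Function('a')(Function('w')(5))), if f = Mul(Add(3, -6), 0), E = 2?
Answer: 147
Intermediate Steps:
Function('w')(Q) = Pow(Add(2, Q), 2) (Function('w')(Q) = Pow(Add(Q, 2), 2) = Pow(Add(2, Q), 2))
Function('a')(T) = Mul(3, T) (Function('a')(T) = Add(Mul(2, T), T) = Mul(3, T))
f = 0 (f = Mul(-3, 0) = 0)
Add(Mul(f, -20), Function('a')(Function('w')(5))) = Add(Mul(0, -20), Mul(3, Pow(Add(2, 5), 2))) = Add(0, Mul(3, Pow(7, 2))) = Add(0, Mul(3, 49)) = Add(0, 147) = 147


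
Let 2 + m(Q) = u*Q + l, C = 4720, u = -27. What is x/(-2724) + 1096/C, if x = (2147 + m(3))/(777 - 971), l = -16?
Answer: 9200849/38973630 ≈ 0.23608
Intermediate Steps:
m(Q) = -18 - 27*Q (m(Q) = -2 + (-27*Q - 16) = -2 + (-16 - 27*Q) = -18 - 27*Q)
x = -1024/97 (x = (2147 + (-18 - 27*3))/(777 - 971) = (2147 + (-18 - 81))/(-194) = (2147 - 99)*(-1/194) = 2048*(-1/194) = -1024/97 ≈ -10.557)
x/(-2724) + 1096/C = -1024/97/(-2724) + 1096/4720 = -1024/97*(-1/2724) + 1096*(1/4720) = 256/66057 + 137/590 = 9200849/38973630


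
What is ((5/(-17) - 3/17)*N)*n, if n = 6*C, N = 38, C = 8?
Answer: -14592/17 ≈ -858.35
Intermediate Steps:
n = 48 (n = 6*8 = 48)
((5/(-17) - 3/17)*N)*n = ((5/(-17) - 3/17)*38)*48 = ((5*(-1/17) - 3*1/17)*38)*48 = ((-5/17 - 3/17)*38)*48 = -8/17*38*48 = -304/17*48 = -14592/17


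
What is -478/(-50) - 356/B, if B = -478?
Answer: 61571/5975 ≈ 10.305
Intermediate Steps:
-478/(-50) - 356/B = -478/(-50) - 356/(-478) = -478*(-1/50) - 356*(-1/478) = 239/25 + 178/239 = 61571/5975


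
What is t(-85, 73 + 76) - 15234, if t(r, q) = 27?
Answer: -15207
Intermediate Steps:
t(-85, 73 + 76) - 15234 = 27 - 15234 = -15207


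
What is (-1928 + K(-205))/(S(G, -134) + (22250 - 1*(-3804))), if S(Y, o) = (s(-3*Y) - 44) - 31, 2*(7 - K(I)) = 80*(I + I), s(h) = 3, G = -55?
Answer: 14479/25982 ≈ 0.55727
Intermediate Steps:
K(I) = 7 - 80*I (K(I) = 7 - 40*(I + I) = 7 - 40*2*I = 7 - 80*I)
S(Y, o) = -72 (S(Y, o) = (3 - 44) - 31 = -41 - 31 = -72)
(-1928 + K(-205))/(S(G, -134) + (22250 - 1*(-3804))) = (-1928 + (7 - 80*(-205)))/(-72 + (22250 - 1*(-3804))) = (-1928 + (7 + 16400))/(-72 + (22250 + 3804)) = (-1928 + 16407)/(-72 + 26054) = 14479/25982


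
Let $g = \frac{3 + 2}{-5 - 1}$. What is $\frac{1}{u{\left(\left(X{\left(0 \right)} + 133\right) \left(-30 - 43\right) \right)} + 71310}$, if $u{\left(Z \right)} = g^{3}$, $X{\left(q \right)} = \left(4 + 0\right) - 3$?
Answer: $\frac{216}{15402835} \approx 1.4023 \cdot 10^{-5}$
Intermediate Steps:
$X{\left(q \right)} = 1$ ($X{\left(q \right)} = 4 - 3 = 1$)
$g = - \frac{5}{6}$ ($g = \frac{5}{-6} = 5 \left(- \frac{1}{6}\right) = - \frac{5}{6} \approx -0.83333$)
$u{\left(Z \right)} = - \frac{125}{216}$ ($u{\left(Z \right)} = \left(- \frac{5}{6}\right)^{3} = - \frac{125}{216}$)
$\frac{1}{u{\left(\left(X{\left(0 \right)} + 133\right) \left(-30 - 43\right) \right)} + 71310} = \frac{1}{- \frac{125}{216} + 71310} = \frac{1}{\frac{15402835}{216}} = \frac{216}{15402835}$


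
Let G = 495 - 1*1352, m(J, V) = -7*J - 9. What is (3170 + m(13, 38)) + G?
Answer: 2213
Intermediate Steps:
m(J, V) = -9 - 7*J
G = -857 (G = 495 - 1352 = -857)
(3170 + m(13, 38)) + G = (3170 + (-9 - 7*13)) - 857 = (3170 + (-9 - 91)) - 857 = (3170 - 100) - 857 = 3070 - 857 = 2213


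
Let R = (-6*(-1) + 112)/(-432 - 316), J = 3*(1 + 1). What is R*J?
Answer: -177/187 ≈ -0.94652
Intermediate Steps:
J = 6 (J = 3*2 = 6)
R = -59/374 (R = (6 + 112)/(-748) = 118*(-1/748) = -59/374 ≈ -0.15775)
R*J = -59/374*6 = -177/187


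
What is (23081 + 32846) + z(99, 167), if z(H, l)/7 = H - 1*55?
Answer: 56235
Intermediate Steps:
z(H, l) = -385 + 7*H (z(H, l) = 7*(H - 1*55) = 7*(H - 55) = 7*(-55 + H) = -385 + 7*H)
(23081 + 32846) + z(99, 167) = (23081 + 32846) + (-385 + 7*99) = 55927 + (-385 + 693) = 55927 + 308 = 56235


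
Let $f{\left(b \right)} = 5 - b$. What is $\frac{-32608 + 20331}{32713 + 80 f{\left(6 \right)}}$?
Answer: $- \frac{12277}{32633} \approx -0.37621$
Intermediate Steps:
$\frac{-32608 + 20331}{32713 + 80 f{\left(6 \right)}} = \frac{-32608 + 20331}{32713 + 80 \left(5 - 6\right)} = - \frac{12277}{32713 + 80 \left(5 - 6\right)} = - \frac{12277}{32713 + 80 \left(-1\right)} = - \frac{12277}{32713 - 80} = - \frac{12277}{32633}$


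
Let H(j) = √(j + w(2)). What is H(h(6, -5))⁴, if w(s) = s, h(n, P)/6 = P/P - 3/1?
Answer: 100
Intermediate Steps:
h(n, P) = -12 (h(n, P) = 6*(P/P - 3/1) = 6*(1 - 3*1) = 6*(1 - 3) = 6*(-2) = -12)
H(j) = √(2 + j) (H(j) = √(j + 2) = √(2 + j))
H(h(6, -5))⁴ = (√(2 - 12))⁴ = (√(-10))⁴ = (I*√10)⁴ = 100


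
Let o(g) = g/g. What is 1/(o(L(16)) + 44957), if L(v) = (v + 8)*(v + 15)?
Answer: 1/44958 ≈ 2.2243e-5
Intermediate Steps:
L(v) = (8 + v)*(15 + v)
o(g) = 1
1/(o(L(16)) + 44957) = 1/(1 + 44957) = 1/44958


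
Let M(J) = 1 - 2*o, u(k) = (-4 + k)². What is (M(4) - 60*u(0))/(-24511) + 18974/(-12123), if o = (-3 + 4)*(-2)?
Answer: -453494249/297146853 ≈ -1.5262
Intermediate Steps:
o = -2 (o = 1*(-2) = -2)
M(J) = 5 (M(J) = 1 - 2*(-2) = 1 + 4 = 5)
(M(4) - 60*u(0))/(-24511) + 18974/(-12123) = (5 - 60*(-4 + 0)²)/(-24511) + 18974/(-12123) = (5 - 60*(-4)²)*(-1/24511) + 18974*(-1/12123) = (5 - 60*16)*(-1/24511) - 18974/12123 = (5 - 960)*(-1/24511) - 18974/12123 = -955*(-1/24511) - 18974/12123 = 955/24511 - 18974/12123 = -453494249/297146853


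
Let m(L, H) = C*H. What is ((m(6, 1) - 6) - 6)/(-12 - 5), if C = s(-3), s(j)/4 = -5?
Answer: 32/17 ≈ 1.8824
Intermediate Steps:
s(j) = -20 (s(j) = 4*(-5) = -20)
C = -20
m(L, H) = -20*H
((m(6, 1) - 6) - 6)/(-12 - 5) = ((-20*1 - 6) - 6)/(-12 - 5) = ((-20 - 6) - 6)/(-17) = -(-26 - 6)/17 = -1/17*(-32) = 32/17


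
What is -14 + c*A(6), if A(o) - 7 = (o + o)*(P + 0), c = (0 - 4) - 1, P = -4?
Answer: 191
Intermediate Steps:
c = -5 (c = -4 - 1 = -5)
A(o) = 7 - 8*o (A(o) = 7 + (o + o)*(-4 + 0) = 7 + (2*o)*(-4) = 7 - 8*o)
-14 + c*A(6) = -14 - 5*(7 - 8*6) = -14 - 5*(7 - 48) = -14 - 5*(-41) = -14 + 205 = 191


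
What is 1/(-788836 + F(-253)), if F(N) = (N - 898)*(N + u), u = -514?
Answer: 1/93981 ≈ 1.0640e-5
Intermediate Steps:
F(N) = (-898 + N)*(-514 + N) (F(N) = (N - 898)*(N - 514) = (-898 + N)*(-514 + N))
1/(-788836 + F(-253)) = 1/(-788836 + (461572 + (-253)² - 1412*(-253))) = 1/(-788836 + (461572 + 64009 + 357236)) = 1/(-788836 + 882817) = 1/93981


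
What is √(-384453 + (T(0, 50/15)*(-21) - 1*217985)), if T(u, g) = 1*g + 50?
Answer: 3*I*√67062 ≈ 776.89*I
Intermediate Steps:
T(u, g) = 50 + g (T(u, g) = g + 50 = 50 + g)
√(-384453 + (T(0, 50/15)*(-21) - 1*217985)) = √(-384453 + ((50 + 50/15)*(-21) - 1*217985)) = √(-384453 + ((50 + 50*(1/15))*(-21) - 217985)) = √(-384453 + ((50 + 10/3)*(-21) - 217985)) = √(-384453 + ((160/3)*(-21) - 217985)) = √(-384453 + (-1120 - 217985)) = √(-384453 - 219105) = √(-603558) = 3*I*√67062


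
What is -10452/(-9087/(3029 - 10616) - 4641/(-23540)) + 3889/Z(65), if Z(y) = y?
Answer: -3086335151303/415198745 ≈ -7433.4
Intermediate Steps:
-10452/(-9087/(3029 - 10616) - 4641/(-23540)) + 3889/Z(65) = -10452/(-9087/(3029 - 10616) - 4641/(-23540)) + 3889/65 = -10452/(-9087/(-7587) - 4641*(-1/23540)) + 3889*(1/65) = -10452/(-9087*(-1/7587) + 4641/23540) + 3889/65 = -10452/(3029/2529 + 4641/23540) + 3889/65 = -10452/83039749/59532660 + 3889/65 = -10452*59532660/83039749 + 3889/65 = -47864258640/6387673 + 3889/65 = -3086335151303/415198745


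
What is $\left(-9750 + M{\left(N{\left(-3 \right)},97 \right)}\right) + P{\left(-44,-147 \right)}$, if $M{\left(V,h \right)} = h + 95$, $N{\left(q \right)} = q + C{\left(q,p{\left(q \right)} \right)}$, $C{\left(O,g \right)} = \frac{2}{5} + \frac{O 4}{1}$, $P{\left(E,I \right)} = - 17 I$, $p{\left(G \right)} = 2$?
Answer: $-7059$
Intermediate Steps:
$C{\left(O,g \right)} = \frac{2}{5} + 4 O$ ($C{\left(O,g \right)} = 2 \cdot \frac{1}{5} + 4 O 1 = \frac{2}{5} + 4 O$)
$N{\left(q \right)} = \frac{2}{5} + 5 q$ ($N{\left(q \right)} = q + \left(\frac{2}{5} + 4 q\right) = \frac{2}{5} + 5 q$)
$M{\left(V,h \right)} = 95 + h$
$\left(-9750 + M{\left(N{\left(-3 \right)},97 \right)}\right) + P{\left(-44,-147 \right)} = \left(-9750 + \left(95 + 97\right)\right) - -2499 = \left(-9750 + 192\right) + 2499 = -9558 + 2499 = -7059$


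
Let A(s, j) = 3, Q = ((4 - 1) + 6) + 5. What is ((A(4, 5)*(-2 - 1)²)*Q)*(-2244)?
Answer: -848232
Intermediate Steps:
Q = 14 (Q = (3 + 6) + 5 = 9 + 5 = 14)
((A(4, 5)*(-2 - 1)²)*Q)*(-2244) = ((3*(-2 - 1)²)*14)*(-2244) = ((3*(-3)²)*14)*(-2244) = ((3*9)*14)*(-2244) = (27*14)*(-2244) = 378*(-2244) = -848232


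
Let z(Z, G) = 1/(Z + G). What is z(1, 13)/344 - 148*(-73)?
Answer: 52032065/4816 ≈ 10804.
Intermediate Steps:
z(Z, G) = 1/(G + Z)
z(1, 13)/344 - 148*(-73) = 1/((13 + 1)*344) - 148*(-73) = (1/344)/14 + 10804 = (1/14)*(1/344) + 10804 = 1/4816 + 10804 = 52032065/4816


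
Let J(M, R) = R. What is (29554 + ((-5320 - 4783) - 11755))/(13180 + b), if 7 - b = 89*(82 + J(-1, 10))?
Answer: 7696/4999 ≈ 1.5395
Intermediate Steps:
b = -8181 (b = 7 - 89*(82 + 10) = 7 - 89*92 = 7 - 1*8188 = 7 - 8188 = -8181)
(29554 + ((-5320 - 4783) - 11755))/(13180 + b) = (29554 + ((-5320 - 4783) - 11755))/(13180 - 8181) = (29554 + (-10103 - 11755))/4999 = (29554 - 21858)*(1/4999) = 7696*(1/4999) = 7696/4999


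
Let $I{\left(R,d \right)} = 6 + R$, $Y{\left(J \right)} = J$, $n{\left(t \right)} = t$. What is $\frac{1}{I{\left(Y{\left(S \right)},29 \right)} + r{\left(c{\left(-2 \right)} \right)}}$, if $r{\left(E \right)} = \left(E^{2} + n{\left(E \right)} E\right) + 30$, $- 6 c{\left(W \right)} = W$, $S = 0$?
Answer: $\frac{9}{326} \approx 0.027607$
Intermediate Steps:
$c{\left(W \right)} = - \frac{W}{6}$
$r{\left(E \right)} = 30 + 2 E^{2}$ ($r{\left(E \right)} = \left(E^{2} + E E\right) + 30 = \left(E^{2} + E^{2}\right) + 30 = 2 E^{2} + 30 = 30 + 2 E^{2}$)
$\frac{1}{I{\left(Y{\left(S \right)},29 \right)} + r{\left(c{\left(-2 \right)} \right)}} = \frac{1}{\left(6 + 0\right) + \left(30 + 2 \left(\left(- \frac{1}{6}\right) \left(-2\right)\right)^{2}\right)} = \frac{1}{6 + \left(30 + \frac{2}{9}\right)} = \frac{1}{6 + \frac{272}{9}} = \frac{1}{\frac{326}{9}} = \frac{9}{326}$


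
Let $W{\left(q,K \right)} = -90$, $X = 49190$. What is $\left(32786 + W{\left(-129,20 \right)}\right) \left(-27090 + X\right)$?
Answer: $722581600$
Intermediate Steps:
$\left(32786 + W{\left(-129,20 \right)}\right) \left(-27090 + X\right) = \left(32786 - 90\right) \left(-27090 + 49190\right) = 32696 \cdot 22100 = 722581600$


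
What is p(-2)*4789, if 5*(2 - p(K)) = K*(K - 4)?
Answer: -9578/5 ≈ -1915.6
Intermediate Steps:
p(K) = 2 - K*(-4 + K)/5 (p(K) = 2 - K*(K - 4)/5 = 2 - K*(-4 + K)/5)
p(-2)*4789 = (2 - ⅕*(-2)² + (⅘)*(-2))*4789 = (2 - ⅕*4 - 8/5)*4789 = (2 - ⅘ - 8/5)*4789 = -⅖*4789 = -9578/5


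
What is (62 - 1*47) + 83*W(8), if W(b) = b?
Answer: 679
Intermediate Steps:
(62 - 1*47) + 83*W(8) = (62 - 1*47) + 83*8 = (62 - 47) + 664 = 15 + 664 = 679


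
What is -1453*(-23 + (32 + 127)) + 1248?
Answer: -196360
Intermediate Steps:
-1453*(-23 + (32 + 127)) + 1248 = -1453*(-23 + 159) + 1248 = -1453*136 + 1248 = -197608 + 1248 = -196360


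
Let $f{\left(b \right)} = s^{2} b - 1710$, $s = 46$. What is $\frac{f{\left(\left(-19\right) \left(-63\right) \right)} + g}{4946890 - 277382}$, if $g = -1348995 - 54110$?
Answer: $\frac{1128037}{4669508} \approx 0.24158$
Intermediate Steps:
$g = -1403105$ ($g = -1348995 - 54110 = -1403105$)
$f{\left(b \right)} = -1710 + 2116 b$ ($f{\left(b \right)} = 46^{2} b - 1710 = 2116 b - 1710 = -1710 + 2116 b$)
$\frac{f{\left(\left(-19\right) \left(-63\right) \right)} + g}{4946890 - 277382} = \frac{\left(-1710 + 2116 \left(\left(-19\right) \left(-63\right)\right)\right) - 1403105}{4946890 - 277382} = \frac{\left(-1710 + 2116 \cdot 1197\right) - 1403105}{4669508} = \left(\left(-1710 + 2532852\right) - 1403105\right) \frac{1}{4669508} = \left(2531142 - 1403105\right) \frac{1}{4669508} = 1128037 \cdot \frac{1}{4669508} = \frac{1128037}{4669508}$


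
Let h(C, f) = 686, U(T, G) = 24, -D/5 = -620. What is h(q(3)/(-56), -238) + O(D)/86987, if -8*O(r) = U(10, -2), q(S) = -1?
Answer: 59673079/86987 ≈ 686.00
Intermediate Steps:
D = 3100 (D = -5*(-620) = 3100)
O(r) = -3 (O(r) = -⅛*24 = -3)
h(q(3)/(-56), -238) + O(D)/86987 = 686 - 3/86987 = 59673079/86987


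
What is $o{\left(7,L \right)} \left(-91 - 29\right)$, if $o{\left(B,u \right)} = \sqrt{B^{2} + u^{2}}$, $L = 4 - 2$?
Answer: $- 120 \sqrt{53} \approx -873.61$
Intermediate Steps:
$L = 2$
$o{\left(7,L \right)} \left(-91 - 29\right) = \sqrt{7^{2} + 2^{2}} \left(-91 - 29\right) = \sqrt{49 + 4} \left(-91 - 29\right) = \sqrt{53} \left(-91 - 29\right) = \sqrt{53} \left(-120\right) = - 120 \sqrt{53}$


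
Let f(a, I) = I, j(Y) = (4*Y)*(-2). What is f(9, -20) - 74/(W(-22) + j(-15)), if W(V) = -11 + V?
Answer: -1814/87 ≈ -20.851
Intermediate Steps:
j(Y) = -8*Y
f(9, -20) - 74/(W(-22) + j(-15)) = -20 - 74/((-11 - 22) - 8*(-15)) = -20 - 74/(-33 + 120) = -20 - 74/87 = -1814/87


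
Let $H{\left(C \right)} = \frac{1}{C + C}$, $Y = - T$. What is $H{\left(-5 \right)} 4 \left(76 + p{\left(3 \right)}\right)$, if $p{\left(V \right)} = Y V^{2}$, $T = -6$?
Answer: $-52$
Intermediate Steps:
$Y = 6$ ($Y = \left(-1\right) \left(-6\right) = 6$)
$p{\left(V \right)} = 6 V^{2}$
$H{\left(C \right)} = \frac{1}{2 C}$
$H{\left(-5 \right)} 4 \left(76 + p{\left(3 \right)}\right) = \frac{1}{2 \left(-5\right)} 4 \left(76 + 6 \cdot 3^{2}\right) = \frac{1}{2} \left(- \frac{1}{5}\right) 4 \left(76 + 6 \cdot 9\right) = \left(- \frac{1}{10}\right) 4 \left(76 + 54\right) = \left(- \frac{2}{5}\right) 130 = -52$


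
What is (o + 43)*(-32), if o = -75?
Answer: 1024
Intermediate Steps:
(o + 43)*(-32) = (-75 + 43)*(-32) = -32*(-32) = 1024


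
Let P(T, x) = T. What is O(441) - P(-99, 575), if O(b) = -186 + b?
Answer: 354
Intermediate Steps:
O(441) - P(-99, 575) = (-186 + 441) - 1*(-99) = 255 + 99 = 354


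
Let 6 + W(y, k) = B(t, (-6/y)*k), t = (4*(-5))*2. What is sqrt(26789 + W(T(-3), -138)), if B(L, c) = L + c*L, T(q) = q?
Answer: sqrt(37783) ≈ 194.38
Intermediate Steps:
t = -40 (t = -20*2 = -40)
B(L, c) = L + L*c
W(y, k) = -46 + 240*k/y (W(y, k) = -6 - 40*(1 + (-6/y)*k) = -6 - 40*(1 - 6*k/y) = -6 + (-40 + 240*k/y) = -46 + 240*k/y)
sqrt(26789 + W(T(-3), -138)) = sqrt(26789 + (-46 + 240*(-138)/(-3))) = sqrt(26789 + (-46 + 240*(-138)*(-1/3))) = sqrt(26789 + (-46 + 11040)) = sqrt(26789 + 10994) = sqrt(37783)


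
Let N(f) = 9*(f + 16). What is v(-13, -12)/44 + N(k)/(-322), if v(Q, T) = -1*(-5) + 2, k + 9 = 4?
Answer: -1051/7084 ≈ -0.14836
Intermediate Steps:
k = -5 (k = -9 + 4 = -5)
N(f) = 144 + 9*f (N(f) = 9*(16 + f) = 144 + 9*f)
v(Q, T) = 7 (v(Q, T) = 5 + 2 = 7)
v(-13, -12)/44 + N(k)/(-322) = 7/44 + (144 + 9*(-5))/(-322) = 7*(1/44) + (144 - 45)*(-1/322) = 7/44 + 99*(-1/322) = 7/44 - 99/322 = -1051/7084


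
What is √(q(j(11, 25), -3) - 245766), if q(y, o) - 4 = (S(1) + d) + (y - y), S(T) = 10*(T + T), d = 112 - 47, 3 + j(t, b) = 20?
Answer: I*√245677 ≈ 495.66*I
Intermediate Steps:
j(t, b) = 17 (j(t, b) = -3 + 20 = 17)
d = 65
S(T) = 20*T (S(T) = 10*(2*T) = 20*T)
q(y, o) = 89 (q(y, o) = 4 + ((20*1 + 65) + (y - y)) = 4 + ((20 + 65) + 0) = 4 + (85 + 0) = 4 + 85 = 89)
√(q(j(11, 25), -3) - 245766) = √(89 - 245766) = √(-245677) = I*√245677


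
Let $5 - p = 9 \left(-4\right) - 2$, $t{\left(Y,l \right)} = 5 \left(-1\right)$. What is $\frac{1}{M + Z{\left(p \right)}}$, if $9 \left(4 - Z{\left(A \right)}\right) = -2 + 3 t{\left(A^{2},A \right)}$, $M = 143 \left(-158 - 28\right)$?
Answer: $- \frac{9}{239329} \approx -3.7605 \cdot 10^{-5}$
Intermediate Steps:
$t{\left(Y,l \right)} = -5$
$p = 43$ ($p = 5 - \left(9 \left(-4\right) - 2\right) = 5 - \left(-36 - 2\right) = 5 - -38 = 5 + 38 = 43$)
$M = -26598$ ($M = 143 \left(-186\right) = -26598$)
$Z{\left(A \right)} = \frac{53}{9}$ ($Z{\left(A \right)} = 4 - \frac{-2 + 3 \left(-5\right)}{9} = 4 - \frac{-2 - 15}{9} = 4 - - \frac{17}{9} = 4 + \frac{17}{9} = \frac{53}{9}$)
$\frac{1}{M + Z{\left(p \right)}} = \frac{1}{-26598 + \frac{53}{9}} = \frac{1}{- \frac{239329}{9}} = - \frac{9}{239329}$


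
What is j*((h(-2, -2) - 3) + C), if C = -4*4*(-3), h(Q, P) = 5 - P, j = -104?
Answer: -5408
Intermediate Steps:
C = 48 (C = -16*(-3) = 48)
j*((h(-2, -2) - 3) + C) = -104*(((5 - 1*(-2)) - 3) + 48) = -104*(((5 + 2) - 3) + 48) = -104*((7 - 3) + 48) = -104*(4 + 48) = -104*52 = -5408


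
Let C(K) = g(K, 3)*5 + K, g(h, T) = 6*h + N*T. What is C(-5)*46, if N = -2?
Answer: -8510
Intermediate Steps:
g(h, T) = -2*T + 6*h (g(h, T) = 6*h - 2*T = -2*T + 6*h)
C(K) = -30 + 31*K (C(K) = (-2*3 + 6*K)*5 + K = (-6 + 6*K)*5 + K = (-30 + 30*K) + K = -30 + 31*K)
C(-5)*46 = (-30 + 31*(-5))*46 = (-30 - 155)*46 = -185*46 = -8510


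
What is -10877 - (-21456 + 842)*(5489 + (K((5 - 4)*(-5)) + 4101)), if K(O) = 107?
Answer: 199883081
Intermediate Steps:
-10877 - (-21456 + 842)*(5489 + (K((5 - 4)*(-5)) + 4101)) = -10877 - (-21456 + 842)*(5489 + (107 + 4101)) = -10877 - (-20614)*(5489 + 4208) = -10877 - (-20614)*9697 = -10877 - 1*(-199893958) = -10877 + 199893958 = 199883081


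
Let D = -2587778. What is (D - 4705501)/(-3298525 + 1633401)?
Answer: 7293279/1665124 ≈ 4.3800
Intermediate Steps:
(D - 4705501)/(-3298525 + 1633401) = (-2587778 - 4705501)/(-3298525 + 1633401) = -7293279/(-1665124) = -7293279*(-1/1665124) = 7293279/1665124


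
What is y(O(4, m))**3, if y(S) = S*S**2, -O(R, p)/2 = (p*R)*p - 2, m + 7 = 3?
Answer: -6930988311686938624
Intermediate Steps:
m = -4 (m = -7 + 3 = -4)
O(R, p) = 4 - 2*R*p**2 (O(R, p) = -2*((p*R)*p - 2) = -2*((R*p)*p - 2) = -2*(R*p**2 - 2) = -2*(-2 + R*p**2) = 4 - 2*R*p**2)
y(S) = S**3
y(O(4, m))**3 = ((4 - 2*4*(-4)**2)**3)**3 = ((4 - 2*4*16)**3)**3 = ((4 - 128)**3)**3 = ((-124)**3)**3 = (-1906624)**3 = -6930988311686938624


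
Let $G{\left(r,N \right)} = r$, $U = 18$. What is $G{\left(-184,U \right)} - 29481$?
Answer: $-29665$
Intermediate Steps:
$G{\left(-184,U \right)} - 29481 = -184 - 29481 = -29665$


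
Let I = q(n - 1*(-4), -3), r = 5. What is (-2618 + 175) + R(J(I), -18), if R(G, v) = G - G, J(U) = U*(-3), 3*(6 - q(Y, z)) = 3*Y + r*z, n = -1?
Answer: -2443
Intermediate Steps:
q(Y, z) = 6 - Y - 5*z/3 (q(Y, z) = 6 - (3*Y + 5*z)/3 = 6 + (-Y - 5*z/3) = 6 - Y - 5*z/3)
I = 8 (I = 6 - (-1 - 1*(-4)) - 5/3*(-3) = 6 - (-1 + 4) + 5 = 6 - 1*3 + 5 = 6 - 3 + 5 = 8)
J(U) = -3*U
R(G, v) = 0
(-2618 + 175) + R(J(I), -18) = (-2618 + 175) + 0 = -2443 + 0 = -2443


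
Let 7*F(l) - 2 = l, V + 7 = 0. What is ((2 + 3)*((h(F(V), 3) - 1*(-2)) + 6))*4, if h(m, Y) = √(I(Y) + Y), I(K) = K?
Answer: 160 + 20*√6 ≈ 208.99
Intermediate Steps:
V = -7 (V = -7 + 0 = -7)
F(l) = 2/7 + l/7
h(m, Y) = √2*√Y (h(m, Y) = √(Y + Y) = √(2*Y) = √2*√Y)
((2 + 3)*((h(F(V), 3) - 1*(-2)) + 6))*4 = ((2 + 3)*((√2*√3 - 1*(-2)) + 6))*4 = (5*((√6 + 2) + 6))*4 = (5*((2 + √6) + 6))*4 = (5*(8 + √6))*4 = (40 + 5*√6)*4 = 160 + 20*√6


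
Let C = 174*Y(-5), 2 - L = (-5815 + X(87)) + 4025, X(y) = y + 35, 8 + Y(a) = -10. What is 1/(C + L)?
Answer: -1/1462 ≈ -0.00068399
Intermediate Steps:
Y(a) = -18 (Y(a) = -8 - 10 = -18)
X(y) = 35 + y
L = 1670 (L = 2 - ((-5815 + (35 + 87)) + 4025) = 2 - ((-5815 + 122) + 4025) = 2 - (-5693 + 4025) = 2 - 1*(-1668) = 2 + 1668 = 1670)
C = -3132 (C = 174*(-18) = -3132)
1/(C + L) = 1/(-3132 + 1670) = 1/(-1462) = -1/1462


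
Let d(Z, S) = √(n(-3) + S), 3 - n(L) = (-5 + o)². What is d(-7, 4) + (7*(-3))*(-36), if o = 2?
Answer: 756 + I*√2 ≈ 756.0 + 1.4142*I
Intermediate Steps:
n(L) = -6 (n(L) = 3 - (-5 + 2)² = 3 - 1*(-3)² = 3 - 1*9 = 3 - 9 = -6)
d(Z, S) = √(-6 + S)
d(-7, 4) + (7*(-3))*(-36) = √(-6 + 4) + (7*(-3))*(-36) = √(-2) - 21*(-36) = I*√2 + 756 = 756 + I*√2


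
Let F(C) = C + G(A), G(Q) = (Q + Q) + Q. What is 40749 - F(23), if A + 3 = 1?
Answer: 40732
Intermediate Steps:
A = -2 (A = -3 + 1 = -2)
G(Q) = 3*Q (G(Q) = 2*Q + Q = 3*Q)
F(C) = -6 + C (F(C) = C + 3*(-2) = C - 6 = -6 + C)
40749 - F(23) = 40749 - (-6 + 23) = 40749 - 1*17 = 40749 - 17 = 40732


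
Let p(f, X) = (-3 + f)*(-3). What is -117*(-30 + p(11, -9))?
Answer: 6318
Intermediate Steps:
p(f, X) = 9 - 3*f
-117*(-30 + p(11, -9)) = -117*(-30 + (9 - 3*11)) = -117*(-30 + (9 - 33)) = -117*(-30 - 24) = -117*(-54) = 6318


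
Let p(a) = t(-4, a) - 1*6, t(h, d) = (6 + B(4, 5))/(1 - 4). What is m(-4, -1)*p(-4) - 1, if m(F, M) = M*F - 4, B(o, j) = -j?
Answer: -1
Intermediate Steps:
m(F, M) = -4 + F*M (m(F, M) = F*M - 4 = -4 + F*M)
t(h, d) = -⅓ (t(h, d) = (6 - 1*5)/(1 - 4) = (6 - 5)/(-3) = 1*(-⅓) = -⅓)
p(a) = -19/3 (p(a) = -⅓ - 1*6 = -⅓ - 6 = -19/3)
m(-4, -1)*p(-4) - 1 = (-4 - 4*(-1))*(-19/3) - 1 = (-4 + 4)*(-19/3) - 1 = 0*(-19/3) - 1 = 0 - 1 = -1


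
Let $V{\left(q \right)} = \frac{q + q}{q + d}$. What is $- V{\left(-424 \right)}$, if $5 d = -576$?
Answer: $- \frac{530}{337} \approx -1.5727$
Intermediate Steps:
$d = - \frac{576}{5}$ ($d = \frac{1}{5} \left(-576\right) = - \frac{576}{5} \approx -115.2$)
$V{\left(q \right)} = \frac{2 q}{- \frac{576}{5} + q}$ ($V{\left(q \right)} = \frac{q + q}{q - \frac{576}{5}} = \frac{2 q}{- \frac{576}{5} + q}$)
$- V{\left(-424 \right)} = - \frac{10 \left(-424\right)}{-576 + 5 \left(-424\right)} = - \frac{10 \left(-424\right)}{-576 - 2120} = - \frac{10 \left(-424\right)}{-2696} = - \frac{10 \left(-424\right) \left(-1\right)}{2696} = \left(-1\right) \frac{530}{337} = - \frac{530}{337}$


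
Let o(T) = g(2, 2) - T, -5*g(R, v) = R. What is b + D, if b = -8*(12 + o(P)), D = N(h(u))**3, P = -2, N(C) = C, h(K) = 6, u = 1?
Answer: 536/5 ≈ 107.20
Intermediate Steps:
g(R, v) = -R/5
D = 216 (D = 6**3 = 216)
o(T) = -2/5 - T (o(T) = -1/5*2 - T = -2/5 - T)
b = -544/5 (b = -8*(12 + (-2/5 - 1*(-2))) = -8*(12 + (-2/5 + 2)) = -8*(12 + 8/5) = -8*68/5 = -544/5 ≈ -108.80)
b + D = -544/5 + 216 = 536/5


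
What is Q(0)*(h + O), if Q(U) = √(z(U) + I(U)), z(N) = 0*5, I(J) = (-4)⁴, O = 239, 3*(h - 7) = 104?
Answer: 13472/3 ≈ 4490.7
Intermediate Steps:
h = 125/3 (h = 7 + (⅓)*104 = 7 + 104/3 = 125/3 ≈ 41.667)
I(J) = 256
z(N) = 0
Q(U) = 16 (Q(U) = √(0 + 256) = √256 = 16)
Q(0)*(h + O) = 16*(125/3 + 239) = 16*(842/3) = 13472/3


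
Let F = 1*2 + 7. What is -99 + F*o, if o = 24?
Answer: 117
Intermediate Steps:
F = 9 (F = 2 + 7 = 9)
-99 + F*o = -99 + 9*24 = -99 + 216 = 117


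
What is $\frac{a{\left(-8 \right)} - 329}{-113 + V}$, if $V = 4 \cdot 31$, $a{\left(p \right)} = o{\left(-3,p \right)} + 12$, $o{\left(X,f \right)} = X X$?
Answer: $-28$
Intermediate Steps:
$o{\left(X,f \right)} = X^{2}$
$a{\left(p \right)} = 21$ ($a{\left(p \right)} = \left(-3\right)^{2} + 12 = 9 + 12 = 21$)
$V = 124$
$\frac{a{\left(-8 \right)} - 329}{-113 + V} = \frac{21 - 329}{-113 + 124} = - \frac{308}{11} = \left(-308\right) \frac{1}{11} = -28$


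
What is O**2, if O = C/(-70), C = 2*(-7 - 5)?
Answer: 144/1225 ≈ 0.11755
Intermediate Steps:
C = -24 (C = 2*(-12) = -24)
O = 12/35 (O = -24/(-70) = -24*(-1/70) = 12/35 ≈ 0.34286)
O**2 = (12/35)**2 = 144/1225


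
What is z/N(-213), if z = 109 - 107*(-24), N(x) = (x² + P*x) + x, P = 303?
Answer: -2677/19383 ≈ -0.13811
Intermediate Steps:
N(x) = x² + 304*x (N(x) = (x² + 303*x) + x = x² + 304*x)
z = 2677 (z = 109 + 2568 = 2677)
z/N(-213) = 2677/((-213*(304 - 213))) = 2677/((-213*91)) = 2677/(-19383) = 2677*(-1/19383) = -2677/19383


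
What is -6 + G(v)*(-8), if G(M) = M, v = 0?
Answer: -6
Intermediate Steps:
-6 + G(v)*(-8) = -6 + 0*(-8) = -6 + 0 = -6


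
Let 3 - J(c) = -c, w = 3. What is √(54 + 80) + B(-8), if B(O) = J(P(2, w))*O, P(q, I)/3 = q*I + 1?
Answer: -192 + √134 ≈ -180.42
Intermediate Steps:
P(q, I) = 3 + 3*I*q (P(q, I) = 3*(q*I + 1) = 3*(I*q + 1) = 3*(1 + I*q) = 3 + 3*I*q)
J(c) = 3 + c (J(c) = 3 - (-1)*c = 3 + c)
B(O) = 24*O (B(O) = (3 + (3 + 3*3*2))*O = (3 + (3 + 18))*O = (3 + 21)*O = 24*O)
√(54 + 80) + B(-8) = √(54 + 80) + 24*(-8) = √134 - 192 = -192 + √134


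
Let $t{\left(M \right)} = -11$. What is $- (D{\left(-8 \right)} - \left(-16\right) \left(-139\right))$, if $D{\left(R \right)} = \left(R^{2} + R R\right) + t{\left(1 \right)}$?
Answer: $2107$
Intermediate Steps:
$D{\left(R \right)} = -11 + 2 R^{2}$ ($D{\left(R \right)} = \left(R^{2} + R R\right) - 11 = \left(R^{2} + R^{2}\right) - 11 = 2 R^{2} - 11 = -11 + 2 R^{2}$)
$- (D{\left(-8 \right)} - \left(-16\right) \left(-139\right)) = - (\left(-11 + 2 \left(-8\right)^{2}\right) - \left(-16\right) \left(-139\right)) = - (\left(-11 + 2 \cdot 64\right) - 2224) = - (\left(-11 + 128\right) - 2224) = - (117 - 2224) = \left(-1\right) \left(-2107\right) = 2107$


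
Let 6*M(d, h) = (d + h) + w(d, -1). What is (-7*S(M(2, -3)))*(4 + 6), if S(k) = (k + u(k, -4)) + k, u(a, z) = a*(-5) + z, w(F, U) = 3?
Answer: 350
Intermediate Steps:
u(a, z) = z - 5*a (u(a, z) = -5*a + z = z - 5*a)
M(d, h) = ½ + d/6 + h/6 (M(d, h) = ((d + h) + 3)/6 = (3 + d + h)/6 = ½ + d/6 + h/6)
S(k) = -4 - 3*k (S(k) = (k + (-4 - 5*k)) + k = (-4 - 4*k) + k = -4 - 3*k)
(-7*S(M(2, -3)))*(4 + 6) = (-7*(-4 - 3*(½ + (⅙)*2 + (⅙)*(-3))))*(4 + 6) = -7*(-4 - 3*(½ + ⅓ - ½))*10 = -7*(-4 - 3*⅓)*10 = -7*(-4 - 1)*10 = -7*(-5)*10 = 35*10 = 350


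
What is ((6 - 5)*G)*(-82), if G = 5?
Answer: -410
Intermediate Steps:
((6 - 5)*G)*(-82) = ((6 - 5)*5)*(-82) = (1*5)*(-82) = 5*(-82) = -410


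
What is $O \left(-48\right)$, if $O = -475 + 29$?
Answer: $21408$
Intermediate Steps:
$O = -446$
$O \left(-48\right) = \left(-446\right) \left(-48\right) = 21408$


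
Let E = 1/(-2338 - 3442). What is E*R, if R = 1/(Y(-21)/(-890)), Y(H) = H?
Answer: -89/12138 ≈ -0.0073323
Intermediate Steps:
E = -1/5780 (E = 1/(-5780) = -1/5780 ≈ -0.00017301)
R = 890/21 (R = 1/(-21/(-890)) = 1/(-21*(-1/890)) = 1/(21/890) = 890/21 ≈ 42.381)
E*R = -1/5780*890/21 = -89/12138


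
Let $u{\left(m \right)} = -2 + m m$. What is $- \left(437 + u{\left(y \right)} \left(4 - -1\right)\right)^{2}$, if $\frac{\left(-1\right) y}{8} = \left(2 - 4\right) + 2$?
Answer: $-182329$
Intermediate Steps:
$y = 0$ ($y = - 8 \left(\left(2 - 4\right) + 2\right) = - 8 \left(-2 + 2\right) = \left(-8\right) 0 = 0$)
$u{\left(m \right)} = -2 + m^{2}$
$- \left(437 + u{\left(y \right)} \left(4 - -1\right)\right)^{2} = - \left(437 + \left(-2 + 0^{2}\right) \left(4 - -1\right)\right)^{2} = - \left(437 + \left(-2 + 0\right) \left(4 + 1\right)\right)^{2} = - \left(437 - 10\right)^{2} = - 427^{2} = \left(-1\right) 182329 = -182329$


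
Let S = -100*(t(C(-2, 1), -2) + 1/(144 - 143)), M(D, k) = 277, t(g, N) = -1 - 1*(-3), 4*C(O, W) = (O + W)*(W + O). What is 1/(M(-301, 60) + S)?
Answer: -1/23 ≈ -0.043478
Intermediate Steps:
C(O, W) = (O + W)**2/4 (C(O, W) = ((O + W)*(W + O))/4 = ((O + W)*(O + W))/4 = (O + W)**2/4)
t(g, N) = 2 (t(g, N) = -1 + 3 = 2)
S = -300 (S = -100*(2 + 1/(144 - 143)) = -100*(2 + 1/1) = -100*(2 + 1) = -100*3 = -300)
1/(M(-301, 60) + S) = 1/(277 - 300) = 1/(-23) = -1/23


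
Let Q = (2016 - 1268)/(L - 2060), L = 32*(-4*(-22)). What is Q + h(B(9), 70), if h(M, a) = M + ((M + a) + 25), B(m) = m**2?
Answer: 48760/189 ≈ 257.99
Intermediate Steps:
L = 2816 (L = 32*88 = 2816)
h(M, a) = 25 + a + 2*M (h(M, a) = M + (25 + M + a) = 25 + a + 2*M)
Q = 187/189 (Q = (2016 - 1268)/(2816 - 2060) = 748/756 = 748*(1/756) = 187/189 ≈ 0.98942)
Q + h(B(9), 70) = 187/189 + (25 + 70 + 2*9**2) = 187/189 + (25 + 70 + 2*81) = 187/189 + (25 + 70 + 162) = 187/189 + 257 = 48760/189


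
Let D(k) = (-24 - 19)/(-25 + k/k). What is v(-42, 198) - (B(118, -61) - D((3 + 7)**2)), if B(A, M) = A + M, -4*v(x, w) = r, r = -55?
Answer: -995/24 ≈ -41.458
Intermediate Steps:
v(x, w) = 55/4 (v(x, w) = -1/4*(-55) = 55/4)
D(k) = 43/24 (D(k) = -43/(-25 + 1) = -43/(-24) = -43*(-1/24) = 43/24)
v(-42, 198) - (B(118, -61) - D((3 + 7)**2)) = 55/4 - ((118 - 61) - 1*43/24) = 55/4 - (57 - 43/24) = 55/4 - 1*1325/24 = 55/4 - 1325/24 = -995/24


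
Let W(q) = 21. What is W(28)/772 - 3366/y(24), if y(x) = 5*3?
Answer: -866079/3860 ≈ -224.37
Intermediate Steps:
y(x) = 15
W(28)/772 - 3366/y(24) = 21/772 - 3366/15 = 21*(1/772) - 3366*1/15 = 21/772 - 1122/5 = -866079/3860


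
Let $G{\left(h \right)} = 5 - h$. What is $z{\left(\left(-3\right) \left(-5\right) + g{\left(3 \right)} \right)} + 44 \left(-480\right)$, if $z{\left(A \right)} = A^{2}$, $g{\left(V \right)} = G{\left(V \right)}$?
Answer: $-20831$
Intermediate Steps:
$g{\left(V \right)} = 5 - V$
$z{\left(\left(-3\right) \left(-5\right) + g{\left(3 \right)} \right)} + 44 \left(-480\right) = \left(\left(-3\right) \left(-5\right) + \left(5 - 3\right)\right)^{2} + 44 \left(-480\right) = \left(15 + \left(5 - 3\right)\right)^{2} - 21120 = \left(15 + 2\right)^{2} - 21120 = 17^{2} - 21120 = 289 - 21120 = -20831$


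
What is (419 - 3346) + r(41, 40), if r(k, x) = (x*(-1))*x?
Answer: -4527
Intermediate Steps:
r(k, x) = -x**2 (r(k, x) = (-x)*x = -x**2)
(419 - 3346) + r(41, 40) = (419 - 3346) - 1*40**2 = -2927 - 1*1600 = -2927 - 1600 = -4527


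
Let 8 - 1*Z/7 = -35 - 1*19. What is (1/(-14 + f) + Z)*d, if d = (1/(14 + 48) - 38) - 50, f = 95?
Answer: -191770525/5022 ≈ -38186.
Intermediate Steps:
Z = 434 (Z = 56 - 7*(-35 - 1*19) = 56 - 7*(-35 - 19) = 56 - 7*(-54) = 56 + 378 = 434)
d = -5455/62 (d = (1/62 - 38) - 50 = -2355/62 - 50 = -5455/62 ≈ -87.984)
(1/(-14 + f) + Z)*d = (1/(-14 + 95) + 434)*(-5455/62) = (1/81 + 434)*(-5455/62) = (35155/81)*(-5455/62) = -191770525/5022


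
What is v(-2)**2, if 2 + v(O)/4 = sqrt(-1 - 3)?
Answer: -128*I ≈ -128.0*I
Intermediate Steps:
v(O) = -8 + 8*I (v(O) = -8 + 4*sqrt(-1 - 3) = -8 + 4*sqrt(-4) = -8 + 4*(2*I) = -8 + 8*I)
v(-2)**2 = (-8 + 8*I)**2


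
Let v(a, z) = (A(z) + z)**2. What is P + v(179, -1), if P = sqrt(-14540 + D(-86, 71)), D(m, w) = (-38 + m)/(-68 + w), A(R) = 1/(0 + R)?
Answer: 4 + 4*I*sqrt(8202)/3 ≈ 4.0 + 120.75*I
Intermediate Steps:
A(R) = 1/R
D(m, w) = (-38 + m)/(-68 + w)
v(a, z) = (z + 1/z)**2 (v(a, z) = (1/z + z)**2 = (z + 1/z)**2)
P = 4*I*sqrt(8202)/3 (P = sqrt(-14540 + (-38 - 86)/(-68 + 71)) = sqrt(-14540 - 124/3) = sqrt(-43744/3) = 4*I*sqrt(8202)/3 ≈ 120.75*I)
P + v(179, -1) = 4*I*sqrt(8202)/3 + (1 + (-1)**2)**2/(-1)**2 = 4*I*sqrt(8202)/3 + 1*(1 + 1)**2 = 4*I*sqrt(8202)/3 + 1*2**2 = 4*I*sqrt(8202)/3 + 1*4 = 4*I*sqrt(8202)/3 + 4 = 4 + 4*I*sqrt(8202)/3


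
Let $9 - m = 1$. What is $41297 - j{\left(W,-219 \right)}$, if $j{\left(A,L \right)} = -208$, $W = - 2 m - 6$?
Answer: $41505$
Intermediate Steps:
$m = 8$ ($m = 9 - 1 = 8$)
$W = -22$ ($W = \left(-2\right) 8 - 6 = -16 - 6 = -22$)
$41297 - j{\left(W,-219 \right)} = 41297 - -208 = 41297 + 208 = 41505$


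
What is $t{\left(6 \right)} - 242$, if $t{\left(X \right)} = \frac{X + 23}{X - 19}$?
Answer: $- \frac{3175}{13} \approx -244.23$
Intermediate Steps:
$t{\left(X \right)} = \frac{23 + X}{-19 + X}$
$t{\left(6 \right)} - 242 = \frac{23 + 6}{-19 + 6} - 242 = \frac{1}{-13} \cdot 29 - 242 = \left(- \frac{1}{13}\right) 29 - 242 = - \frac{29}{13} - 242 = - \frac{3175}{13}$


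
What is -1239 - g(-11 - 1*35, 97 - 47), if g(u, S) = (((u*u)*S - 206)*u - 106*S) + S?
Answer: 4861335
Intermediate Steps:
g(u, S) = -105*S + u*(-206 + S*u²) (g(u, S) = ((u²*S - 206)*u - 106*S) + S = ((S*u² - 206)*u - 106*S) + S = ((-206 + S*u²)*u - 106*S) + S = (u*(-206 + S*u²) - 106*S) + S = (-106*S + u*(-206 + S*u²)) + S = -105*S + u*(-206 + S*u²))
-1239 - g(-11 - 1*35, 97 - 47) = -1239 - (-206*(-11 - 1*35) - 105*(97 - 47) + (97 - 47)*(-11 - 1*35)³) = -1239 - (-206*(-11 - 35) - 105*50 + 50*(-11 - 35)³) = -1239 - (-206*(-46) - 5250 + 50*(-46)³) = -1239 - (9476 - 5250 + 50*(-97336)) = -1239 - (9476 - 5250 - 4866800) = -1239 - 1*(-4862574) = -1239 + 4862574 = 4861335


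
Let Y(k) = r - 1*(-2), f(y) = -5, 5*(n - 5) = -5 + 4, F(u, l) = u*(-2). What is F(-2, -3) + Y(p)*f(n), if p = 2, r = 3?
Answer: -21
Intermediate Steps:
F(u, l) = -2*u
n = 24/5 (n = 5 + (-5 + 4)/5 = 5 + (⅕)*(-1) = 5 - ⅕ = 24/5 ≈ 4.8000)
Y(k) = 5 (Y(k) = 3 - 1*(-2) = 3 + 2 = 5)
F(-2, -3) + Y(p)*f(n) = -2*(-2) + 5*(-5) = 4 - 25 = -21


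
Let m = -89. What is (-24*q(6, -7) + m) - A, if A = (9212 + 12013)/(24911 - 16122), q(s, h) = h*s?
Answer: 8055866/8789 ≈ 916.58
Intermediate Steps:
A = 21225/8789 ≈ 2.4150
(-24*q(6, -7) + m) - A = (-(-168)*6 - 89) - 1*21225/8789 = (-24*(-42) - 89) - 21225/8789 = (1008 - 89) - 21225/8789 = 919 - 21225/8789 = 8055866/8789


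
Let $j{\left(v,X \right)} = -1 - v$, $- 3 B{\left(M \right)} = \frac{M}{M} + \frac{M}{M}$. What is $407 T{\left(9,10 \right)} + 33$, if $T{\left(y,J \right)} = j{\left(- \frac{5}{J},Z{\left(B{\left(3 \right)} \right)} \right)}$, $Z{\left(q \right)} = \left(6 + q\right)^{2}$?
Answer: $- \frac{341}{2} \approx -170.5$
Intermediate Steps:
$B{\left(M \right)} = - \frac{2}{3}$ ($B{\left(M \right)} = - \frac{\frac{M}{M} + \frac{M}{M}}{3} = - \frac{1 + 1}{3} = \left(- \frac{1}{3}\right) 2 = - \frac{2}{3}$)
$T{\left(y,J \right)} = -1 + \frac{5}{J}$ ($T{\left(y,J \right)} = -1 - - \frac{5}{J} = -1 + \frac{5}{J}$)
$407 T{\left(9,10 \right)} + 33 = 407 \frac{5 - 10}{10} + 33 = 407 \cdot \frac{1}{10} \left(-5\right) + 33 = 407 \left(- \frac{1}{2}\right) + 33 = - \frac{407}{2} + 33 = - \frac{341}{2}$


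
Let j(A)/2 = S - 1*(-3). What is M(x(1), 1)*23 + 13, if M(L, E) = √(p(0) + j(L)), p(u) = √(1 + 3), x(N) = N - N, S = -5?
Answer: 13 + 23*I*√2 ≈ 13.0 + 32.527*I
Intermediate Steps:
x(N) = 0
j(A) = -4 (j(A) = 2*(-5 - 1*(-3)) = 2*(-5 + 3) = 2*(-2) = -4)
p(u) = 2 (p(u) = √4 = 2)
M(L, E) = I*√2 (M(L, E) = √(2 - 4) = √(-2) = I*√2)
M(x(1), 1)*23 + 13 = (I*√2)*23 + 13 = 23*I*√2 + 13 = 13 + 23*I*√2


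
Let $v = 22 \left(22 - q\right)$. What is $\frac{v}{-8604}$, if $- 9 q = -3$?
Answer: $- \frac{715}{12906} \approx -0.055401$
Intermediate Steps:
$q = \frac{1}{3}$ ($q = \left(- \frac{1}{9}\right) \left(-3\right) = \frac{1}{3} \approx 0.33333$)
$v = \frac{1430}{3}$ ($v = 22 \left(22 - \frac{1}{3}\right) = 22 \cdot \frac{65}{3} = \frac{1430}{3} \approx 476.67$)
$\frac{v}{-8604} = \frac{1430}{3 \left(-8604\right)} = \frac{1430}{3} \left(- \frac{1}{8604}\right) = - \frac{715}{12906}$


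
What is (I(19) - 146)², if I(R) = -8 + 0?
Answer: 23716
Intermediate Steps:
I(R) = -8
(I(19) - 146)² = (-8 - 146)² = (-154)² = 23716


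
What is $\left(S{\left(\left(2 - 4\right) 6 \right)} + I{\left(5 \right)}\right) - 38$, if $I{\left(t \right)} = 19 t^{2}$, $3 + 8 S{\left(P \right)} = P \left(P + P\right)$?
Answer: $\frac{3781}{8} \approx 472.63$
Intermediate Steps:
$S{\left(P \right)} = - \frac{3}{8} + \frac{P^{2}}{4}$ ($S{\left(P \right)} = - \frac{3}{8} + \frac{P \left(P + P\right)}{8} = - \frac{3}{8} + \frac{P 2 P}{8} = - \frac{3}{8} + \frac{2 P^{2}}{8} = - \frac{3}{8} + \frac{P^{2}}{4}$)
$\left(S{\left(\left(2 - 4\right) 6 \right)} + I{\left(5 \right)}\right) - 38 = \left(\left(- \frac{3}{8} + \frac{\left(\left(2 - 4\right) 6\right)^{2}}{4}\right) + 19 \cdot 5^{2}\right) - 38 = \left(\left(- \frac{3}{8} + \frac{\left(\left(-2\right) 6\right)^{2}}{4}\right) + 19 \cdot 25\right) - 38 = \left(\left(- \frac{3}{8} + \frac{\left(-12\right)^{2}}{4}\right) + 475\right) - 38 = \left(\left(- \frac{3}{8} + \frac{1}{4} \cdot 144\right) + 475\right) - 38 = \left(\left(- \frac{3}{8} + 36\right) + 475\right) - 38 = \left(\frac{285}{8} + 475\right) - 38 = \frac{4085}{8} - 38 = \frac{3781}{8}$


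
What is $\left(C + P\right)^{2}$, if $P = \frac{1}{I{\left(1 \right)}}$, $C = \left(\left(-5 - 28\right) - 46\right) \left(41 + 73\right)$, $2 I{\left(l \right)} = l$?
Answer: $81072016$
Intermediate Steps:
$I{\left(l \right)} = \frac{l}{2}$
$C = -9006$ ($C = \left(-33 - 46\right) 114 = \left(-79\right) 114 = -9006$)
$P = 2$ ($P = \frac{1}{\frac{1}{2} \cdot 1} = \frac{1}{\frac{1}{2}} = 2$)
$\left(C + P\right)^{2} = \left(-9006 + 2\right)^{2} = \left(-9004\right)^{2} = 81072016$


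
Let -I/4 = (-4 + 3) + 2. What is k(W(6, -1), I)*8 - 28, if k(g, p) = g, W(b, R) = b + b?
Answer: 68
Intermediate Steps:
I = -4 (I = -4*((-4 + 3) + 2) = -4*(-1 + 2) = -4*1 = -4)
W(b, R) = 2*b
k(W(6, -1), I)*8 - 28 = (2*6)*8 - 28 = 12*8 - 28 = 96 - 28 = 68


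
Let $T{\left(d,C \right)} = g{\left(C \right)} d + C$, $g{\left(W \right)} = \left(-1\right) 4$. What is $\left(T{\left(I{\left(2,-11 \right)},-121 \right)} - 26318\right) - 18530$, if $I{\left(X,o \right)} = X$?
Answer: $-44977$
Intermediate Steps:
$g{\left(W \right)} = -4$
$T{\left(d,C \right)} = C - 4 d$ ($T{\left(d,C \right)} = - 4 d + C = C - 4 d$)
$\left(T{\left(I{\left(2,-11 \right)},-121 \right)} - 26318\right) - 18530 = \left(\left(-121 - 8\right) - 26318\right) - 18530 = \left(-129 - 26318\right) - 18530 = -26447 - 18530 = -44977$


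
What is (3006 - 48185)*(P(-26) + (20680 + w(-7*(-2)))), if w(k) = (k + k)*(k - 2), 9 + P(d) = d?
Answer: -947900599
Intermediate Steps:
P(d) = -9 + d
w(k) = 2*k*(-2 + k) (w(k) = (2*k)*(-2 + k) = 2*k*(-2 + k))
(3006 - 48185)*(P(-26) + (20680 + w(-7*(-2)))) = (3006 - 48185)*((-9 - 26) + (20680 + 2*(-7*(-2))*(-2 - 7*(-2)))) = -45179*(-35 + (20680 + 2*14*(-2 + 14))) = -45179*(-35 + (20680 + 2*14*12)) = -45179*(-35 + (20680 + 336)) = -45179*(-35 + 21016) = -45179*20981 = -947900599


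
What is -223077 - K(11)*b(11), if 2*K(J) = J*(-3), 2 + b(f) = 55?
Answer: -444405/2 ≈ -2.2220e+5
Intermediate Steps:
b(f) = 53 (b(f) = -2 + 55 = 53)
K(J) = -3*J/2 (K(J) = (J*(-3))/2 = (-3*J)/2 = -3*J/2)
-223077 - K(11)*b(11) = -223077 - (-3/2*11)*53 = -223077 - (-33)*53/2 = -223077 - 1*(-1749/2) = -223077 + 1749/2 = -444405/2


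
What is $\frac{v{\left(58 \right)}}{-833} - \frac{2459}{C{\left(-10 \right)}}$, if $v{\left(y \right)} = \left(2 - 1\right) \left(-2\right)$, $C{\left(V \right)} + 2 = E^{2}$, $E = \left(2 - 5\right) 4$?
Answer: $- \frac{2048063}{118286} \approx -17.315$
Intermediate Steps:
$E = -12$ ($E = \left(-3\right) 4 = -12$)
$C{\left(V \right)} = 142$ ($C{\left(V \right)} = -2 + \left(-12\right)^{2} = -2 + 144 = 142$)
$v{\left(y \right)} = -2$ ($v{\left(y \right)} = 1 \left(-2\right) = -2$)
$\frac{v{\left(58 \right)}}{-833} - \frac{2459}{C{\left(-10 \right)}} = - \frac{2}{-833} - \frac{2459}{142} = \left(-2\right) \left(- \frac{1}{833}\right) - \frac{2459}{142} = \frac{2}{833} - \frac{2459}{142} = - \frac{2048063}{118286}$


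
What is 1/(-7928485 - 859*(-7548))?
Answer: -1/1444753 ≈ -6.9216e-7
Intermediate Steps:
1/(-7928485 - 859*(-7548)) = 1/(-7928485 + 6483732) = 1/(-1444753) = -1/1444753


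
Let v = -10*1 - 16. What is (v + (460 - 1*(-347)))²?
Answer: 609961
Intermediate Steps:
v = -26 (v = -10 - 16 = -26)
(v + (460 - 1*(-347)))² = (-26 + (460 - 1*(-347)))² = (-26 + (460 + 347))² = (-26 + 807)² = 781² = 609961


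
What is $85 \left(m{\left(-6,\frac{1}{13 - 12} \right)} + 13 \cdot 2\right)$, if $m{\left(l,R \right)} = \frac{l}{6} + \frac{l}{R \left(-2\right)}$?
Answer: $2380$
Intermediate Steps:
$m{\left(l,R \right)} = \frac{l}{6} - \frac{l}{2 R}$ ($m{\left(l,R \right)} = l \frac{1}{6} + \frac{l}{\left(-2\right) R} = \frac{l}{6} + l \left(- \frac{1}{2 R}\right) = \frac{l}{6} - \frac{l}{2 R}$)
$85 \left(m{\left(-6,\frac{1}{13 - 12} \right)} + 13 \cdot 2\right) = 85 \left(\frac{1}{6} \left(-6\right) \frac{1}{\frac{1}{13 - 12}} \left(-3 + \frac{1}{13 - 12}\right) + 13 \cdot 2\right) = 85 \left(\frac{1}{6} \left(-6\right) \frac{1}{1^{-1}} \left(-3 + 1^{-1}\right) + 26\right) = 85 \left(\frac{1}{6} \left(-6\right) 1^{-1} \left(-3 + 1\right) + 26\right) = 85 \left(\frac{1}{6} \left(-6\right) 1 \left(-2\right) + 26\right) = 85 \left(2 + 26\right) = 85 \cdot 28 = 2380$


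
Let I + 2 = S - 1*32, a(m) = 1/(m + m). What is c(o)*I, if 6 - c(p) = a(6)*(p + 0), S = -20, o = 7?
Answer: -585/2 ≈ -292.50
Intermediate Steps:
a(m) = 1/(2*m)
c(p) = 6 - p/12 (c(p) = 6 - (½)/6*(p + 0) = 6 - (½)*(⅙)*p = 6 - p/12)
I = -54 (I = -2 + (-20 - 1*32) = -2 + (-20 - 32) = -2 - 52 = -54)
c(o)*I = (6 - 1/12*7)*(-54) = (6 - 7/12)*(-54) = (65/12)*(-54) = -585/2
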